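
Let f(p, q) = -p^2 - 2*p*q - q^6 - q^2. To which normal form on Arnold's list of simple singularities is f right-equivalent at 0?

A5

The Hessian of f at 0 has rank 1. Corank 1: A-series; mu = 5 gives A_5.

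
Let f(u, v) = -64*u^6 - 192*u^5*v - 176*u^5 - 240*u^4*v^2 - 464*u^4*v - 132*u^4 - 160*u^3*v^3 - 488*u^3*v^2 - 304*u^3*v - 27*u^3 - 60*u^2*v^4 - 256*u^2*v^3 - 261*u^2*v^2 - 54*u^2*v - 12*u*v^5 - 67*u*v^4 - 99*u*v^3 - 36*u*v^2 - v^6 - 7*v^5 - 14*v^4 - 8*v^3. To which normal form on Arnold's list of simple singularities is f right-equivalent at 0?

The Hessian of f at 0 is [[0, 0], [0, 0]] with rank 0, so corank 2. A Groebner basis of the Jacobian ideal J(f) in C{u,v} is {-19683*u^2/41 - 26244*u*v/41 + v^4 + 27*v^3/41 - 8748*v^2/41, u^3 + 594*u^2/41 + 792*u*v/41 + 34*v^3/123 + 264*v^2/41, u^2*v - 567*u^2/41 - 756*u*v/41 - 157*v^3/369 - 252*v^2/41, 405*u^2/41 + u*v^2 + 540*u*v/41 + 241*v^3/369 + 180*v^2/41}; counting standard monomials gives mu = 7. Corank 2; j^3 = -(3*u + 2*v)^3 is a perfect cube, so E-series; the 4-jet and mu = 7 give E_7.

E_7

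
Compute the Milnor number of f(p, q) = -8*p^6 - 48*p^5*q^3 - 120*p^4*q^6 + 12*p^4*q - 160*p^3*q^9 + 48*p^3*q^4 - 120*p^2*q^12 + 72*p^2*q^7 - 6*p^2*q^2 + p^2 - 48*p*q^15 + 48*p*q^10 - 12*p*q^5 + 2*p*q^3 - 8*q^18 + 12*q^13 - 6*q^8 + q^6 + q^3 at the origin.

2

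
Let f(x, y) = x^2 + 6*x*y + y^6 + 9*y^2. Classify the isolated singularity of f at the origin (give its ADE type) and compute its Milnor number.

Type A5, Milnor number mu = 5.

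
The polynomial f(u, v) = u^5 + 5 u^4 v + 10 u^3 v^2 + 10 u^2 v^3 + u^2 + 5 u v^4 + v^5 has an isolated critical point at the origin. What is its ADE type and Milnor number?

The Hessian of f at 0 has rank 1. Corank 1: A-series; mu = 4 gives A_4.

Type A_{4}, Milnor number mu = 4.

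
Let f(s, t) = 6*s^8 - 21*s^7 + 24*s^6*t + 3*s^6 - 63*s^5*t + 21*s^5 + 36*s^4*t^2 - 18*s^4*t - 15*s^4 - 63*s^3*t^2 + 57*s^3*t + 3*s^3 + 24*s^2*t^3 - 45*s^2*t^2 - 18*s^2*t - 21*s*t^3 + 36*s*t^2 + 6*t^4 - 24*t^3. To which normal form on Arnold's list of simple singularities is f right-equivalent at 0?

E_{7}

The Hessian of f at 0 has rank 0. Corank 2; j^3 = 3*(s - 2*t)^3 is a perfect cube, so E-series; the 4-jet and mu = 7 give E_7.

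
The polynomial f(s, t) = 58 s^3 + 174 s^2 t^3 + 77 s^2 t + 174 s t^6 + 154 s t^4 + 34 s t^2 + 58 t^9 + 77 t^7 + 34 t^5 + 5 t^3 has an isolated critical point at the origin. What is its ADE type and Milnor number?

Type D4, Milnor number mu = 4.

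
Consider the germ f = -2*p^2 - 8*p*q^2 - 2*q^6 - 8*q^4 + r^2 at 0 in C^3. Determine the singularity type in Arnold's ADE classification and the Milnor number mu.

The Hessian of f at 0 has rank 2. Corank 1: A-series; mu = 5 gives A_5.

Type A_{5}, Milnor number mu = 5.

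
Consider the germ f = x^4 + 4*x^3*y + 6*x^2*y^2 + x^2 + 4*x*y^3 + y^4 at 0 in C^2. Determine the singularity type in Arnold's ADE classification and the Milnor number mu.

Type A_3, Milnor number mu = 3.

The Hessian of f at 0 has rank 1. Corank 1: A-series; mu = 3 gives A_3.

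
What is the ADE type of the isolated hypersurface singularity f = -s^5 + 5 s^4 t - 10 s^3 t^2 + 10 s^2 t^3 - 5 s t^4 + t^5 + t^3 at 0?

The Hessian of f at 0 has rank 0. Corank 2; j^3 = t^3 is a perfect cube, so E-series; the 5-jet and mu = 8 give E_8.

E_{8}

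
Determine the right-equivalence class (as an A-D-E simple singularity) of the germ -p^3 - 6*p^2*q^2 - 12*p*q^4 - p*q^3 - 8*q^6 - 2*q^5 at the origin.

The Hessian of f at 0 has rank 0. Corank 2; j^3 = -p^3 is a perfect cube, so E-series; the 4-jet and mu = 7 give E_7.

E7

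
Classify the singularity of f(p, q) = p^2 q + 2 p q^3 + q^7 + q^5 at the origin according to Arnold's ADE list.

The Hessian of f at 0 has rank 0. Corank 2; j^3 = p^2*q has shape L^2 M (L != M), so D-series; mu = 8 gives D_8.

D8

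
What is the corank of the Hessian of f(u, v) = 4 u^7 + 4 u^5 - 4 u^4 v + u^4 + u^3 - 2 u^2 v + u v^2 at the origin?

2

The Hessian at 0 is [[0, 0], [0, 0]] of rank 0; hence corank 2.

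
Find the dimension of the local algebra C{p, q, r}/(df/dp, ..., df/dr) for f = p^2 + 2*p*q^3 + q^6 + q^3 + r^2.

The Hessian of f at 0 has rank 2. Corank 1: A-series; mu = 2 gives A_2.

2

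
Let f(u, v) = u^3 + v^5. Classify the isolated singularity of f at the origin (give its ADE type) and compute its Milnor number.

The Hessian of f at 0 has rank 0. Corank 2; j^3 = u^3 is a perfect cube, so E-series; the 5-jet and mu = 8 give E_8.

Type E_8, Milnor number mu = 8.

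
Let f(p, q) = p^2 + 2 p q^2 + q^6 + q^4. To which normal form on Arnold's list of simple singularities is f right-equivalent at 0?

The Hessian of f at 0 has rank 1. Corank 1: A-series; mu = 5 gives A_5.

A_{5}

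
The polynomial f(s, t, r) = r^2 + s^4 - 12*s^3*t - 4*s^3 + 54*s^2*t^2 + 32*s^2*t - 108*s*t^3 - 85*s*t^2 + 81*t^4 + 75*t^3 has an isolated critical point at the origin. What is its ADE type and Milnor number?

The Hessian of f at 0 is [[0, 0, 0], [0, 0, 0], [0, 0, 2]] with rank 1, so corank 2. A Groebner basis of the Jacobian ideal J(f) in C{s,t,r} is {s*t^2 + 10*s*t - 25*t^2, 4*s*t + t^3 - 10*t^2, s^2 - 11*s*t/2 + 15*t^2/2, r}; counting standard monomials gives mu = 5. Corank 2; j^3 = -(s - 3*t)*(2*s - 5*t)^2 has shape L^2 M (L != M), so D-series; mu = 5 gives D_5.

Type D5, Milnor number mu = 5.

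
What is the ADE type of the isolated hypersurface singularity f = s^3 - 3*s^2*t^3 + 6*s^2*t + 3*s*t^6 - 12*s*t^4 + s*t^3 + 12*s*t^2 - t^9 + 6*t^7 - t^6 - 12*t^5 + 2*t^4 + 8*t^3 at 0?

E_{7}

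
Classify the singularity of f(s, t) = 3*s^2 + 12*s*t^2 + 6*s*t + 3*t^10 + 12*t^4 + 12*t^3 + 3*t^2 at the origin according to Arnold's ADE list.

A_9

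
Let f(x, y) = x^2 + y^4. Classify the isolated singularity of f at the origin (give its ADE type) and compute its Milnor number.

Type A3, Milnor number mu = 3.

The Hessian of f at 0 has rank 1. Corank 1: A-series; mu = 3 gives A_3.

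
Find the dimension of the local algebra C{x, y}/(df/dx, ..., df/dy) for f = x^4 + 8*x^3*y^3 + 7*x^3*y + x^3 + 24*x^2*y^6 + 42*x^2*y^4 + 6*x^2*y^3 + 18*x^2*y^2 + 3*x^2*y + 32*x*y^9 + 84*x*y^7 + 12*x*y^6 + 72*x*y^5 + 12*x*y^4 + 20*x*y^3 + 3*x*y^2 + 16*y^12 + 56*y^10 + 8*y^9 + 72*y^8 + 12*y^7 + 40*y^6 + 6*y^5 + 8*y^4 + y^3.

7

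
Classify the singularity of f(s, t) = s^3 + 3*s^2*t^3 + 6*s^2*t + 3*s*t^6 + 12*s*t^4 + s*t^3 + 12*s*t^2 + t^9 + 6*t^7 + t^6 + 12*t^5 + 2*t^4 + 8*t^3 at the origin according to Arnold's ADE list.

E_7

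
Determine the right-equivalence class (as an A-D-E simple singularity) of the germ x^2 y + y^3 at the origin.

D4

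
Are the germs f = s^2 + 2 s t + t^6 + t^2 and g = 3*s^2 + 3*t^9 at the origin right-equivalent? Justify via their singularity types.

No.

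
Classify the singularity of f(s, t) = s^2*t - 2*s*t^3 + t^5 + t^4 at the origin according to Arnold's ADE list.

The Hessian of f at 0 has rank 0. Corank 2; j^3 = s^2*t has shape L^2 M (L != M), so D-series; mu = 5 gives D_5.

D_5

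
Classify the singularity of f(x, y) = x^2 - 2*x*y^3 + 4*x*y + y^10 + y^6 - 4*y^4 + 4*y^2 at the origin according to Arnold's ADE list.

The Hessian of f at 0 is [[2, 4], [4, 8]] with rank 1, so corank 1. A Groebner basis of the Jacobian ideal J(f) in C{x,y} is {x^3 + 6*x^2*y + 12*x*y^2 + 8*x + 16*y, -x + y^3 - 2*y}; counting standard monomials gives mu = 9. Corank 1: A-series; mu = 9 gives A_9.

A9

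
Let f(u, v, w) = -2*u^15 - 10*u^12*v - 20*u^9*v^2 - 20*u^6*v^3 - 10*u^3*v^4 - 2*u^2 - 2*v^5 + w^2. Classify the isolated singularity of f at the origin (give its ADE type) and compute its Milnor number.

The Hessian of f at 0 has rank 2. Corank 1: A-series; mu = 4 gives A_4.

Type A4, Milnor number mu = 4.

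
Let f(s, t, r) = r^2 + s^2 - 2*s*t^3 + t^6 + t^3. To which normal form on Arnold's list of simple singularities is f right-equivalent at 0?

The Hessian of f at 0 is [[2, 0, 0], [0, 0, 0], [0, 0, 2]] with rank 2, so corank 1. A Groebner basis of the Jacobian ideal J(f) in C{s,t,r} is {t^2, s, r}; counting standard monomials gives mu = 2. Corank 1: A-series; mu = 2 gives A_2.

A_2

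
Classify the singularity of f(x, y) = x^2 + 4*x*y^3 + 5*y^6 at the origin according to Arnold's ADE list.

The Hessian of f at 0 has rank 1. Corank 1: A-series; mu = 5 gives A_5.

A5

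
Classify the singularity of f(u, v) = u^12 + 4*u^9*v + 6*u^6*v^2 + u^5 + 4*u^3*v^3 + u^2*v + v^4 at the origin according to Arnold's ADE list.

D_5

The Hessian of f at 0 has rank 0. Corank 2; j^3 = u^2*v has shape L^2 M (L != M), so D-series; mu = 5 gives D_5.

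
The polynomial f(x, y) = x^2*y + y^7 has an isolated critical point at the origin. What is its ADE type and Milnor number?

The Hessian of f at 0 is [[0, 0], [0, 0]] with rank 0, so corank 2. A Groebner basis of the Jacobian ideal J(f) in C{x,y} is {x^2/7 + y^6, x^3, x*y}; counting standard monomials gives mu = 8. Corank 2; j^3 = x^2*y has shape L^2 M (L != M), so D-series; mu = 8 gives D_8.

Type D8, Milnor number mu = 8.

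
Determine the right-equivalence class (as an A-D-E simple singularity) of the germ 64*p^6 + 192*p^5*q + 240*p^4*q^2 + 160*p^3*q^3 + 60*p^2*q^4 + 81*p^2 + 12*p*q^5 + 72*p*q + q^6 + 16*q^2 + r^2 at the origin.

A_{5}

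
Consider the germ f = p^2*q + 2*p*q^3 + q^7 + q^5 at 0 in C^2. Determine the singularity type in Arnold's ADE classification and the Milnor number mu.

The Hessian of f at 0 has rank 0. Corank 2; j^3 = p^2*q has shape L^2 M (L != M), so D-series; mu = 8 gives D_8.

Type D_{8}, Milnor number mu = 8.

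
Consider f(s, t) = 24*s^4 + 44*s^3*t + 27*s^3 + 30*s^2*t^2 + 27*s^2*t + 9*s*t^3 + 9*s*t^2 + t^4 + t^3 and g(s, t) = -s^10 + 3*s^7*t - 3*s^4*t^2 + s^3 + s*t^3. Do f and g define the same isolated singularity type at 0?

Yes.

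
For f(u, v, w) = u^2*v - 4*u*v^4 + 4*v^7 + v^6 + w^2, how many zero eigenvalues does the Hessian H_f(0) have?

The Hessian at 0 is [[0, 0, 0], [0, 0, 0], [0, 0, 2]] of rank 1; hence corank 2.

2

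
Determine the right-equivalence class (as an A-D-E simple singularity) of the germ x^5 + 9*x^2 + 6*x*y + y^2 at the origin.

The Hessian of f at 0 is [[18, 6], [6, 2]] with rank 1, so corank 1. A Groebner basis of the Jacobian ideal J(f) in C{x,y} is {y^4, x + y/3}; counting standard monomials gives mu = 4. Corank 1: A-series; mu = 4 gives A_4.

A_{4}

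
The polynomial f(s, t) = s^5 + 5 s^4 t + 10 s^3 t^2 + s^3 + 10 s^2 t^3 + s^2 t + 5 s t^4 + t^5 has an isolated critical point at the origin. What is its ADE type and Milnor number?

Type D_{6}, Milnor number mu = 6.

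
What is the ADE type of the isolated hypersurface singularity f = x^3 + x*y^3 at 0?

E_7

The Hessian of f at 0 is [[0, 0], [0, 0]] with rank 0, so corank 2. A Groebner basis of the Jacobian ideal J(f) in C{x,y} is {x^3, x*y^2, 3*x^2 + y^3}; counting standard monomials gives mu = 7. Corank 2; j^3 = x^3 is a perfect cube, so E-series; the 4-jet and mu = 7 give E_7.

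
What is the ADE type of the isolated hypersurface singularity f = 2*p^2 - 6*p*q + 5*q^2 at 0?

The Hessian of f at 0 is [[4, -6], [-6, 10]] with rank 2, so corank 0. A Groebner basis of the Jacobian ideal J(f) in C{p,q} is {p, q}; counting standard monomials gives mu = 1. Corank 0: nondegenerate Morse point, so A_1.

A_{1}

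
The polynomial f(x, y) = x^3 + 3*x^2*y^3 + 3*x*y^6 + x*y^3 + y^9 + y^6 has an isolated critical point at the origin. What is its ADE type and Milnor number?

Type E_7, Milnor number mu = 7.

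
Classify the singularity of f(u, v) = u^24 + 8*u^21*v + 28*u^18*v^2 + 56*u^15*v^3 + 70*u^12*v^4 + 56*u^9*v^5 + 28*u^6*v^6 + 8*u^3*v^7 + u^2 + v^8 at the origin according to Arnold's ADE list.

A_{7}

The Hessian of f at 0 is [[2, 0], [0, 0]] with rank 1, so corank 1. A Groebner basis of the Jacobian ideal J(f) in C{u,v} is {v^7, u}; counting standard monomials gives mu = 7. Corank 1: A-series; mu = 7 gives A_7.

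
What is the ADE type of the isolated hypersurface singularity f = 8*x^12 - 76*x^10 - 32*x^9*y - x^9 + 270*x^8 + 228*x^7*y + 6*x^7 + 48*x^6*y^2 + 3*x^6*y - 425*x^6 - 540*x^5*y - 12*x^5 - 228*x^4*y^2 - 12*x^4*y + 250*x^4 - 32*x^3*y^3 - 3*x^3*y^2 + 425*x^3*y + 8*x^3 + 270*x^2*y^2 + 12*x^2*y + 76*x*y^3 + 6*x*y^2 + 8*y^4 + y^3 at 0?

E7

The Hessian of f at 0 is [[0, 0], [0, 0]] with rank 0, so corank 2. A Groebner basis of the Jacobian ideal J(f) in C{x,y} is {768*x^2/25 + 768*x*y/25 + y^4 - 8*y^3/25 + 192*y^2/25, x^3 + 108*x^2/25 + 108*x*y/25 + 2*y^3/25 + 27*y^2/25, x^2*y - 152*x^2/25 - 152*x*y/25 - 14*y^3/75 - 38*y^2/25, 32*x^2/5 + x*y^2 + 32*x*y/5 + 13*y^3/30 + 8*y^2/5}; counting standard monomials gives mu = 7. Corank 2; j^3 = (2*x + y)^3 is a perfect cube, so E-series; the 4-jet and mu = 7 give E_7.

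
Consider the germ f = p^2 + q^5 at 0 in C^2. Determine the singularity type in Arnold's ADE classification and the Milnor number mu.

Type A_{4}, Milnor number mu = 4.

The Hessian of f at 0 has rank 1. Corank 1: A-series; mu = 4 gives A_4.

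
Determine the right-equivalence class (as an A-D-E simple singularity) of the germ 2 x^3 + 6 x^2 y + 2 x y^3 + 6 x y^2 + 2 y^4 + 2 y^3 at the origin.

E_7

The Hessian of f at 0 has rank 0. Corank 2; j^3 = 2*(x + y)^3 is a perfect cube, so E-series; the 4-jet and mu = 7 give E_7.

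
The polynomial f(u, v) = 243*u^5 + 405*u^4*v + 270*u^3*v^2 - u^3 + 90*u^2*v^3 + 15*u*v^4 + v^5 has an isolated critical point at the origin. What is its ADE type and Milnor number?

The Hessian of f at 0 is [[0, 0], [0, 0]] with rank 0, so corank 2. A Groebner basis of the Jacobian ideal J(f) in C{u,v} is {v^5, u*v^3 + v^4/12, u^2}; counting standard monomials gives mu = 8. Corank 2; j^3 = -u^3 is a perfect cube, so E-series; the 5-jet and mu = 8 give E_8.

Type E8, Milnor number mu = 8.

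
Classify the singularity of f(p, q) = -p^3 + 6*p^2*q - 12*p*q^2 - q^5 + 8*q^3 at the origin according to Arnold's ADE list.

The Hessian of f at 0 has rank 0. Corank 2; j^3 = -(p - 2*q)^3 is a perfect cube, so E-series; the 5-jet and mu = 8 give E_8.

E_{8}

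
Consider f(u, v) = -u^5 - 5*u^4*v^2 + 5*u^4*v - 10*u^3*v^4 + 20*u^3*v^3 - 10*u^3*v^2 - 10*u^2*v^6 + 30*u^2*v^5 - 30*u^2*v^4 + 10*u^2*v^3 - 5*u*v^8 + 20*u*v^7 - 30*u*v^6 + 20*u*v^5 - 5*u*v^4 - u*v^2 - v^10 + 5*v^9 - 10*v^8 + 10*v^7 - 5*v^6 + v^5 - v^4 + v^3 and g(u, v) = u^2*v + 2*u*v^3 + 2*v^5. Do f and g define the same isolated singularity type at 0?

Yes.

The Hessian of f at 0 has rank 0. Corank 2; j^3 = -v^2*(u - v) has shape L^2 M (L != M), so D-series; mu = 6 gives D_6. The Hessian of g at 0 has rank 0. Corank 2; j^3 = u^2*v has shape L^2 M (L != M), so D-series; mu = 6 gives D_6. Both have type D_6, hence right-equivalent.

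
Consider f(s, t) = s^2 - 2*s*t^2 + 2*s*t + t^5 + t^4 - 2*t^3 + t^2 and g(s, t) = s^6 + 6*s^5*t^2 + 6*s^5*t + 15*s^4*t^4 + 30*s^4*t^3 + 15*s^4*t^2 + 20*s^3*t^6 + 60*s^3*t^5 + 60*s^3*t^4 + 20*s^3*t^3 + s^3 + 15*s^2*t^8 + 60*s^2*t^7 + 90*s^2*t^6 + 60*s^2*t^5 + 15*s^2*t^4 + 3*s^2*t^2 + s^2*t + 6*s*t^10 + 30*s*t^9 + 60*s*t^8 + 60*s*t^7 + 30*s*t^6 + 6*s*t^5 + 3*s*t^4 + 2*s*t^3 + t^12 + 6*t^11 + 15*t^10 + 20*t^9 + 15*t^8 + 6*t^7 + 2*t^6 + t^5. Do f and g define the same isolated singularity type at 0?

No.

The Hessian of f at 0 is [[2, 2], [2, 2]] with rank 1, so corank 1. A Groebner basis of the Jacobian ideal J(f) in C{s,t} is {s^2 + 2*s*t + s + t, -s + t^2 - t}; counting standard monomials gives mu = 4. Corank 1: A-series; mu = 4 gives A_4. The Hessian of g at 0 is [[0, 0], [0, 0]] with rank 0, so corank 2. A Groebner basis of the Jacobian ideal J(g) in C{s,t} is {-s^2 - s*t + t^4 - t^3, s^3, s^2*t - s*t/6 - t^3/6, s^2 + s*t^2 + s*t + t^3}; counting standard monomials gives mu = 7. Corank 2; j^3 = s^2*(s + t) has shape L^2 M (L != M), so D-series; mu = 7 gives D_7. f is A_4 but g is D_7, hence not right-equivalent.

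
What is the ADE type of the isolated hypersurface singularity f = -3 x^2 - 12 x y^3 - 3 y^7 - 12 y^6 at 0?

A_6

The Hessian of f at 0 is [[-6, 0], [0, 0]] with rank 1, so corank 1. A Groebner basis of the Jacobian ideal J(f) in C{x,y} is {x/2 + y^3, x^2}; counting standard monomials gives mu = 6. Corank 1: A-series; mu = 6 gives A_6.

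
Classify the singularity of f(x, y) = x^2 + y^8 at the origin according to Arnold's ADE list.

A_7

The Hessian of f at 0 is [[2, 0], [0, 0]] with rank 1, so corank 1. A Groebner basis of the Jacobian ideal J(f) in C{x,y} is {y^7, x}; counting standard monomials gives mu = 7. Corank 1: A-series; mu = 7 gives A_7.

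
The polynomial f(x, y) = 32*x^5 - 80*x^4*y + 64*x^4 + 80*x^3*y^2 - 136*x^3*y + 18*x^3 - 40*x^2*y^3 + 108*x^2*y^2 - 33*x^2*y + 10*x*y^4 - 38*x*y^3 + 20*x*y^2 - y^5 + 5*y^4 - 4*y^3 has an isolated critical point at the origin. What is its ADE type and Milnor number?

Type D5, Milnor number mu = 5.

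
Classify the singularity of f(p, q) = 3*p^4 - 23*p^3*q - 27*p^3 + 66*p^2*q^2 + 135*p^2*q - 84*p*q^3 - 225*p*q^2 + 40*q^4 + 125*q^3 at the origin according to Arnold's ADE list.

The Hessian of f at 0 is [[0, 0], [0, 0]] with rank 0, so corank 2. A Groebner basis of the Jacobian ideal J(f) in C{p,q} is {19683*p^2 - 65610*p*q + q^4 + 27*q^3 + 54675*q^2, p^3 - 1485*p^2 + 4950*p*q - 20*q^3/3 - 4125*q^2, p^2*q - 567*p^2 + 1890*p*q - 32*q^3/9 - 1575*q^2, -162*p^2 + p*q^2 + 540*p*q - 17*q^3/9 - 450*q^2}; counting standard monomials gives mu = 7. Corank 2; j^3 = -(3*p - 5*q)^3 is a perfect cube, so E-series; the 4-jet and mu = 7 give E_7.

E_{7}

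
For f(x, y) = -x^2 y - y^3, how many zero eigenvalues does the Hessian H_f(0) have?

The Hessian at 0 is [[0, 0], [0, 0]] of rank 0; hence corank 2.

2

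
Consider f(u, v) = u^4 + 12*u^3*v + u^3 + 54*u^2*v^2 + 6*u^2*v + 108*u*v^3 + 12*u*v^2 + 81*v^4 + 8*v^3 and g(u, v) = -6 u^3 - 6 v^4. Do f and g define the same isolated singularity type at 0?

The Hessian of f at 0 has rank 0. Corank 2; j^3 = (u + 2*v)^3 is a perfect cube, so E-series; the 4-jet and mu = 6 give E_6. The Hessian of g at 0 has rank 0. Corank 2; j^3 = -6*u^3 is a perfect cube, so E-series; the 4-jet and mu = 6 give E_6. Both have type E_6, hence right-equivalent.

Yes.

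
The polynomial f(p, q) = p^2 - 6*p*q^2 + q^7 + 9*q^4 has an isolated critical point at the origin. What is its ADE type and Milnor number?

The Hessian of f at 0 has rank 1. Corank 1: A-series; mu = 6 gives A_6.

Type A_{6}, Milnor number mu = 6.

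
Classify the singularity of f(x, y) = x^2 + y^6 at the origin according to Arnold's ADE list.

The Hessian of f at 0 has rank 1. Corank 1: A-series; mu = 5 gives A_5.

A5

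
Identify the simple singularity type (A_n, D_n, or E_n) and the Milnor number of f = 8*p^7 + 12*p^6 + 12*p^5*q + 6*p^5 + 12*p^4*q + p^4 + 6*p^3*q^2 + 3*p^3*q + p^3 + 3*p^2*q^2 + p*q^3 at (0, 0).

The Hessian of f at 0 has rank 0. Corank 2; j^3 = p^3 is a perfect cube, so E-series; the 4-jet and mu = 7 give E_7.

Type E_7, Milnor number mu = 7.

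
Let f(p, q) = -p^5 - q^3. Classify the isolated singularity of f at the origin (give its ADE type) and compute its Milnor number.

Type E8, Milnor number mu = 8.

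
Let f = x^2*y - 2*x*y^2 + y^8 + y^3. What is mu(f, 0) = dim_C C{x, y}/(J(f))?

9

The Hessian of f at 0 is [[0, 0], [0, 0]] with rank 0, so corank 2. A Groebner basis of the Jacobian ideal J(f) in C{x,y} is {x^2/8 + y^7 - y^2/8, x^3 - y^3, x*y - y^2}; counting standard monomials gives mu = 9. Corank 2; j^3 = y*(x - y)^2 has shape L^2 M (L != M), so D-series; mu = 9 gives D_9.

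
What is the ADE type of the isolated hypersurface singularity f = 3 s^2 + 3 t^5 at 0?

A4

The Hessian of f at 0 is [[6, 0], [0, 0]] with rank 1, so corank 1. A Groebner basis of the Jacobian ideal J(f) in C{s,t} is {t^4, s}; counting standard monomials gives mu = 4. Corank 1: A-series; mu = 4 gives A_4.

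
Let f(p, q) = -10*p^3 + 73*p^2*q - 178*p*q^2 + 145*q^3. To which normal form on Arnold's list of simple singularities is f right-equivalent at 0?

D_{4}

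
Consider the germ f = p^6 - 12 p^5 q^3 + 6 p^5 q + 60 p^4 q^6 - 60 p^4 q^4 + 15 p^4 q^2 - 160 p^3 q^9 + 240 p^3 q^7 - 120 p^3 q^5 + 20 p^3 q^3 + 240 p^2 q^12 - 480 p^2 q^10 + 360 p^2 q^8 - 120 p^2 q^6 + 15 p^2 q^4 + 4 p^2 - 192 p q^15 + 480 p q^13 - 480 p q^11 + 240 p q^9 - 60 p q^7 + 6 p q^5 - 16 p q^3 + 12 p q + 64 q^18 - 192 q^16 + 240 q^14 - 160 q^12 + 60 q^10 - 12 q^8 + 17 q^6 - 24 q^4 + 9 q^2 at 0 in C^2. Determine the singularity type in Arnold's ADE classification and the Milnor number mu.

Type A_{5}, Milnor number mu = 5.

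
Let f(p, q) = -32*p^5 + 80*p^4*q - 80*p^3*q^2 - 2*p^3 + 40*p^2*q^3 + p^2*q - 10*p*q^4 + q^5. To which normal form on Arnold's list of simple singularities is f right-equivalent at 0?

D_{6}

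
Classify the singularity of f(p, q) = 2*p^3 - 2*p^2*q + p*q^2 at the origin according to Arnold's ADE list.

D_4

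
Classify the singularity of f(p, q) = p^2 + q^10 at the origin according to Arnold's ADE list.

The Hessian of f at 0 is [[2, 0], [0, 0]] with rank 1, so corank 1. A Groebner basis of the Jacobian ideal J(f) in C{p,q} is {q^9, p}; counting standard monomials gives mu = 9. Corank 1: A-series; mu = 9 gives A_9.

A_{9}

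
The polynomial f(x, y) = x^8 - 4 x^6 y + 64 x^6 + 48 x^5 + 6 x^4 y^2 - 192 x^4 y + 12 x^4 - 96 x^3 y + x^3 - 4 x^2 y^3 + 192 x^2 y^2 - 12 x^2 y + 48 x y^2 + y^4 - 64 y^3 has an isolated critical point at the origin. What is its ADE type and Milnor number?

Type E_6, Milnor number mu = 6.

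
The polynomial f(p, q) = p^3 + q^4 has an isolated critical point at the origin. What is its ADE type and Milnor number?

Type E6, Milnor number mu = 6.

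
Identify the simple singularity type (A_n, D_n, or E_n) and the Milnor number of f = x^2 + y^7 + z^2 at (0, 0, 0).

The Hessian of f at 0 is [[2, 0, 0], [0, 0, 0], [0, 0, 2]] with rank 2, so corank 1. A Groebner basis of the Jacobian ideal J(f) in C{x,y,z} is {y^6, x, z}; counting standard monomials gives mu = 6. Corank 1: A-series; mu = 6 gives A_6.

Type A_{6}, Milnor number mu = 6.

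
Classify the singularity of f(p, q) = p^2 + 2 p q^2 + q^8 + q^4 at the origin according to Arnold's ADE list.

The Hessian of f at 0 has rank 1. Corank 1: A-series; mu = 7 gives A_7.

A_7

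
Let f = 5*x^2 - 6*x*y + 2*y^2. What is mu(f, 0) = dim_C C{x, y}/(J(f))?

1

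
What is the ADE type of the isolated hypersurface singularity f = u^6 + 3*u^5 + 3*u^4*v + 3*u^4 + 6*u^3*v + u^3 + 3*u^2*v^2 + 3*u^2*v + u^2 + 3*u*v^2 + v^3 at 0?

The Hessian of f at 0 has rank 1. Corank 1: A-series; mu = 2 gives A_2.

A_{2}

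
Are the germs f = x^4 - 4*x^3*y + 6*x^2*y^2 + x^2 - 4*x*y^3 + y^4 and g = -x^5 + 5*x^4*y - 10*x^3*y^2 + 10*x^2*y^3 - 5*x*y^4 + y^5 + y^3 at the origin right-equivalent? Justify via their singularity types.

No.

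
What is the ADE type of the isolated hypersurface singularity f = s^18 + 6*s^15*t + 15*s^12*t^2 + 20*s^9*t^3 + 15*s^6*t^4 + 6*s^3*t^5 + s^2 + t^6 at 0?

The Hessian of f at 0 has rank 1. Corank 1: A-series; mu = 5 gives A_5.

A_{5}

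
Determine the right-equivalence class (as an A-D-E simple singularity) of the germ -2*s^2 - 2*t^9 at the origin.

A8

The Hessian of f at 0 is [[-4, 0], [0, 0]] with rank 1, so corank 1. A Groebner basis of the Jacobian ideal J(f) in C{s,t} is {t^8, s}; counting standard monomials gives mu = 8. Corank 1: A-series; mu = 8 gives A_8.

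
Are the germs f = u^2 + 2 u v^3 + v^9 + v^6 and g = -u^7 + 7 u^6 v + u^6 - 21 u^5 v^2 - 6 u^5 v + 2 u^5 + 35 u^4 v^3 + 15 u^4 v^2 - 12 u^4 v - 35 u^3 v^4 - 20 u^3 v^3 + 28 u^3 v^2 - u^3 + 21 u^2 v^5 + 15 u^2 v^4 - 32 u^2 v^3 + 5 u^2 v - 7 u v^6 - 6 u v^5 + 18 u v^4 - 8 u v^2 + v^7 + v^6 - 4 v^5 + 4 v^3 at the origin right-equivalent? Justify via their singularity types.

The Hessian of f at 0 has rank 1. Corank 1: A-series; mu = 8 gives A_8. The Hessian of g at 0 has rank 0. Corank 2; j^3 = -(u - 2*v)^2*(u - v) has shape L^2 M (L != M), so D-series; mu = 7 gives D_7. f is A_8 but g is D_7, hence not right-equivalent.

No.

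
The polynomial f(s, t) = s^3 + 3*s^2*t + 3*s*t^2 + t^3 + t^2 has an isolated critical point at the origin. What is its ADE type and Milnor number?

Type A_2, Milnor number mu = 2.

The Hessian of f at 0 has rank 1. Corank 1: A-series; mu = 2 gives A_2.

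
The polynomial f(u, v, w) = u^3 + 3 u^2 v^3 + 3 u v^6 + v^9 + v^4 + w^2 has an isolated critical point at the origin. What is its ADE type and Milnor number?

The Hessian of f at 0 has rank 1. Corank 2; j^3 = u^3 is a perfect cube, so E-series; the 4-jet and mu = 6 give E_6.

Type E_6, Milnor number mu = 6.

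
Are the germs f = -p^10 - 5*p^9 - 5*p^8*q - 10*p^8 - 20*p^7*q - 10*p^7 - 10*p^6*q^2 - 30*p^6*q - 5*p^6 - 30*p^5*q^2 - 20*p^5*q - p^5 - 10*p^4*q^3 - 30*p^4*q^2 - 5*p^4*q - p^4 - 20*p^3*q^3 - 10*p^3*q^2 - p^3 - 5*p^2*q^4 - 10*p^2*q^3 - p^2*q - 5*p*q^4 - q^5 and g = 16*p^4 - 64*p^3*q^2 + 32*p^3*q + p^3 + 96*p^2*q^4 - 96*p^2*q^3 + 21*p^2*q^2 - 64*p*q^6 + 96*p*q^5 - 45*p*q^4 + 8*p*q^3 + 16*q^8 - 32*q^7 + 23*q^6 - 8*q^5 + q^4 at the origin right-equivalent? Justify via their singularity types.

The Hessian of f at 0 is [[0, 0], [0, 0]] with rank 0, so corank 2. A Groebner basis of the Jacobian ideal J(f) in C{p,q} is {-p*q/5 + q^4, p*q^2, p^2 + p*q}; counting standard monomials gives mu = 6. Corank 2; j^3 = -p^2*(p + q) has shape L^2 M (L != M), so D-series; mu = 6 gives D_6. The Hessian of g at 0 is [[0, 0], [0, 0]] with rank 0, so corank 2. A Groebner basis of the Jacobian ideal J(g) in C{p,q} is {p^3, p^2*q, -p^2/2 + p*q^2, 3*p^2 + q^3}; counting standard monomials gives mu = 6. Corank 2; j^3 = p^3 is a perfect cube, so E-series; the 4-jet and mu = 6 give E_6. f is D_6 but g is E_6, hence not right-equivalent.

No.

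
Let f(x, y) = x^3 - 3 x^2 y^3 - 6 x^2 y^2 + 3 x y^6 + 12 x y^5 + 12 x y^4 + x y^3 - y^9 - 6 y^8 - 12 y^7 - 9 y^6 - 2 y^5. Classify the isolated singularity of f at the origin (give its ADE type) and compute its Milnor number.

Type E7, Milnor number mu = 7.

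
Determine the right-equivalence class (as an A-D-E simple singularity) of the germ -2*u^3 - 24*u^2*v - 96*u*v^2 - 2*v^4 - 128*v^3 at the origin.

The Hessian of f at 0 has rank 0. Corank 2; j^3 = -2*(u + 4*v)^3 is a perfect cube, so E-series; the 4-jet and mu = 6 give E_6.

E6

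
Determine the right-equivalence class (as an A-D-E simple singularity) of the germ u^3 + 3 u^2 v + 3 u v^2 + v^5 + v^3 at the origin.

E_8

The Hessian of f at 0 is [[0, 0], [0, 0]] with rank 0, so corank 2. A Groebner basis of the Jacobian ideal J(f) in C{u,v} is {v^4, u^2 + 2*u*v + v^2}; counting standard monomials gives mu = 8. Corank 2; j^3 = (u + v)^3 is a perfect cube, so E-series; the 5-jet and mu = 8 give E_8.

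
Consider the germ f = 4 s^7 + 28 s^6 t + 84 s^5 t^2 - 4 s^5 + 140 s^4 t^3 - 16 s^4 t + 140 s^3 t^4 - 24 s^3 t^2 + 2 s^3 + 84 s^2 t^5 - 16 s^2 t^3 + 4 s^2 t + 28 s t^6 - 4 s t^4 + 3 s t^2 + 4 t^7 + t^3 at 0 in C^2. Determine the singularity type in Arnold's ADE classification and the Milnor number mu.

Type D_4, Milnor number mu = 4.

The Hessian of f at 0 has rank 0. Corank 2; j^3 = (s + t)*(2*s^2 + 2*s*t + t^2) splits into three distinct lines over C (the quadratic factor has nonzero discriminant), so D_4.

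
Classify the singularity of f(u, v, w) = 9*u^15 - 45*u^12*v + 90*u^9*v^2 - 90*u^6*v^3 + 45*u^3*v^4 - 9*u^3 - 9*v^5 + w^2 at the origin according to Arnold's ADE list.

E_{8}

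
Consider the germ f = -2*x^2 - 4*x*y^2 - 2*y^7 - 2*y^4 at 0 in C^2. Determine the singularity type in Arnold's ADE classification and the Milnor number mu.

The Hessian of f at 0 is [[-4, 0], [0, 0]] with rank 1, so corank 1. A Groebner basis of the Jacobian ideal J(f) in C{x,y} is {x^3, x + y^2}; counting standard monomials gives mu = 6. Corank 1: A-series; mu = 6 gives A_6.

Type A6, Milnor number mu = 6.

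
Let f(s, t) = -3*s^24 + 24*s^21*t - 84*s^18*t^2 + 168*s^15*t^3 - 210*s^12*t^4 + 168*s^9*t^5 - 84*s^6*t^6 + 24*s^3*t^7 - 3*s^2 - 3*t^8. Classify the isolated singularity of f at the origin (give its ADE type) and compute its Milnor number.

Type A_{7}, Milnor number mu = 7.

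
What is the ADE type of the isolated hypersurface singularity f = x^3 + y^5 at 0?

E8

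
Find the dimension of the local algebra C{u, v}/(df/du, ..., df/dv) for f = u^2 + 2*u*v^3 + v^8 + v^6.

7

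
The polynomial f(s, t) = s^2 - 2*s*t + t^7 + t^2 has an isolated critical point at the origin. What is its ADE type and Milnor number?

Type A_6, Milnor number mu = 6.

The Hessian of f at 0 has rank 1. Corank 1: A-series; mu = 6 gives A_6.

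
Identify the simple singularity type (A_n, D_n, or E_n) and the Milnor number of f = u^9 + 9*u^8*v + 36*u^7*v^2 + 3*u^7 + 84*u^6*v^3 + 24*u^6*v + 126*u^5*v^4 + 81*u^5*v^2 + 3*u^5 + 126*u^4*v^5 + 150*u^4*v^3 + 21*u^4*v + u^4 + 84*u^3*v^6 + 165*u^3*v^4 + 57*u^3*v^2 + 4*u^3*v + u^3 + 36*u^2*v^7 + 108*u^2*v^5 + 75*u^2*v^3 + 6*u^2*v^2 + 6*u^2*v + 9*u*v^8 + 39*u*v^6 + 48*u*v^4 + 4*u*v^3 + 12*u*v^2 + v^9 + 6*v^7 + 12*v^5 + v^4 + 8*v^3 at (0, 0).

Type E6, Milnor number mu = 6.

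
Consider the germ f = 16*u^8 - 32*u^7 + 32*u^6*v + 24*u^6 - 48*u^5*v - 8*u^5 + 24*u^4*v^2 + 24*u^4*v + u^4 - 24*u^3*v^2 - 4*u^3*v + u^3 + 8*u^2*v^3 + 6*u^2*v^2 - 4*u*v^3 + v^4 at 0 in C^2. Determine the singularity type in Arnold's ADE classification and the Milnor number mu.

Type E6, Milnor number mu = 6.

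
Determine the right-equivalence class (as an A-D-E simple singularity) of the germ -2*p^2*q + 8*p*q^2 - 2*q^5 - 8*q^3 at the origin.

D_{6}

The Hessian of f at 0 has rank 0. Corank 2; j^3 = -2*q*(p - 2*q)^2 has shape L^2 M (L != M), so D-series; mu = 6 gives D_6.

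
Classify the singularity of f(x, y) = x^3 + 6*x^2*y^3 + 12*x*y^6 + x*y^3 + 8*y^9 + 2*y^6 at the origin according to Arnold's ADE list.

E_{7}

The Hessian of f at 0 is [[0, 0], [0, 0]] with rank 0, so corank 2. A Groebner basis of the Jacobian ideal J(f) in C{x,y} is {x^3, x*y^2, 3*x^2 + y^3}; counting standard monomials gives mu = 7. Corank 2; j^3 = x^3 is a perfect cube, so E-series; the 4-jet and mu = 7 give E_7.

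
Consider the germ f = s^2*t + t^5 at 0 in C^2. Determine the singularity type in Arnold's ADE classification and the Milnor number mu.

Type D_6, Milnor number mu = 6.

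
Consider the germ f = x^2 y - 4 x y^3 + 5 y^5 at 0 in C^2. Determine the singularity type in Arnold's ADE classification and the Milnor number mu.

The Hessian of f at 0 has rank 0. Corank 2; j^3 = x^2*y has shape L^2 M (L != M), so D-series; mu = 6 gives D_6.

Type D_6, Milnor number mu = 6.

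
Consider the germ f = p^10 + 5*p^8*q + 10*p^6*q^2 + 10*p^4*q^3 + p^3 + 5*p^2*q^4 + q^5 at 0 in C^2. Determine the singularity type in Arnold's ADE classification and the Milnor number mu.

Type E8, Milnor number mu = 8.

The Hessian of f at 0 has rank 0. Corank 2; j^3 = p^3 is a perfect cube, so E-series; the 5-jet and mu = 8 give E_8.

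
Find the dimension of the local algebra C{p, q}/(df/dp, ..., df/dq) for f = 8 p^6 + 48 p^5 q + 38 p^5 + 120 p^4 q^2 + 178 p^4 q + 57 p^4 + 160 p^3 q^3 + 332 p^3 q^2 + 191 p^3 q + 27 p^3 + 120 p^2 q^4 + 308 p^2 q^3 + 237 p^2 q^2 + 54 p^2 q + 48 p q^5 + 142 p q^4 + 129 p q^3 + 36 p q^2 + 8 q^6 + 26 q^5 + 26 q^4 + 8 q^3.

7

The Hessian of f at 0 has rank 0. Corank 2; j^3 = (3*p + 2*q)^3 is a perfect cube, so E-series; the 4-jet and mu = 7 give E_7.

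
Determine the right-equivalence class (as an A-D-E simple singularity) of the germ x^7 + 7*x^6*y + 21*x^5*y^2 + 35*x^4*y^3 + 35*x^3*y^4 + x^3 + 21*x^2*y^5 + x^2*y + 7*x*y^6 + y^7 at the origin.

D_{8}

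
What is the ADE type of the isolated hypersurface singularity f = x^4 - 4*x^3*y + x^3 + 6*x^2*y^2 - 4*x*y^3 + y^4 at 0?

E6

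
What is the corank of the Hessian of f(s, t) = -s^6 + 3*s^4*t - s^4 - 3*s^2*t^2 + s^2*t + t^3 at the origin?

Hessian at 0 has rank 0.

2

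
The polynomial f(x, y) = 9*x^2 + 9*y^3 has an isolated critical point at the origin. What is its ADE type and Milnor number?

Type A_{2}, Milnor number mu = 2.

The Hessian of f at 0 has rank 1. Corank 1: A-series; mu = 2 gives A_2.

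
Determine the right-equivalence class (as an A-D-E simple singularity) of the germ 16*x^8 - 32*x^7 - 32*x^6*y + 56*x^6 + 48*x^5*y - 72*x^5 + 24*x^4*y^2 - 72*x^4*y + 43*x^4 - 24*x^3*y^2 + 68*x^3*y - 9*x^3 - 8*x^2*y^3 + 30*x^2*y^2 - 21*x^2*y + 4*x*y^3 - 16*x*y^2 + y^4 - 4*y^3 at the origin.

D5

The Hessian of f at 0 is [[0, 0], [0, 0]] with rank 0, so corank 2. A Groebner basis of the Jacobian ideal J(f) in C{x,y} is {x*y^2 + 27*x*y/22 + 9*y^2/11, -81*x*y/44 + y^3 - 27*y^2/22, x^2 + 43*x*y/33 + 14*y^2/33}; counting standard monomials gives mu = 5. Corank 2; j^3 = -(x + y)*(3*x + 2*y)^2 has shape L^2 M (L != M), so D-series; mu = 5 gives D_5.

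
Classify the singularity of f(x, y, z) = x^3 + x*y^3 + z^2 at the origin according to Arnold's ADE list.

E7

The Hessian of f at 0 has rank 1. Corank 2; j^3 = x^3 is a perfect cube, so E-series; the 4-jet and mu = 7 give E_7.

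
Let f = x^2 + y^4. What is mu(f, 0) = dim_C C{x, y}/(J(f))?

3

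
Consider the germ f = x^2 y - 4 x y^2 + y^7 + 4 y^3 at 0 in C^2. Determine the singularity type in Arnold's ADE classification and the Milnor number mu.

The Hessian of f at 0 has rank 0. Corank 2; j^3 = y*(x - 2*y)^2 has shape L^2 M (L != M), so D-series; mu = 8 gives D_8.

Type D_{8}, Milnor number mu = 8.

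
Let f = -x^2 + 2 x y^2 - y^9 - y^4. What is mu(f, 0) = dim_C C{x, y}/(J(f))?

The Hessian of f at 0 has rank 1. Corank 1: A-series; mu = 8 gives A_8.

8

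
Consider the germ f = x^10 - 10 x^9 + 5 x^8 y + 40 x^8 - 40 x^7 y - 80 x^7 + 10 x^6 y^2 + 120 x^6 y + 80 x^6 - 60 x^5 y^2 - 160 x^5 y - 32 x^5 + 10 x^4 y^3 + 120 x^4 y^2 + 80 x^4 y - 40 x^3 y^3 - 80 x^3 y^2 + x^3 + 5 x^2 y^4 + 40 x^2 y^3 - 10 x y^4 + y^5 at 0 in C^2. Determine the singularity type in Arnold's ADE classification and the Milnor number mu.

Type E_8, Milnor number mu = 8.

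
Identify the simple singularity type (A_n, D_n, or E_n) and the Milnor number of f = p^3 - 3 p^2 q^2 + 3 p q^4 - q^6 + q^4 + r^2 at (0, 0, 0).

The Hessian of f at 0 has rank 1. Corank 2; j^3 = p^3 is a perfect cube, so E-series; the 4-jet and mu = 6 give E_6.

Type E_{6}, Milnor number mu = 6.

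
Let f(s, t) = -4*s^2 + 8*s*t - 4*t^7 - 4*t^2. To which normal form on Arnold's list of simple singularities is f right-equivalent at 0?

A6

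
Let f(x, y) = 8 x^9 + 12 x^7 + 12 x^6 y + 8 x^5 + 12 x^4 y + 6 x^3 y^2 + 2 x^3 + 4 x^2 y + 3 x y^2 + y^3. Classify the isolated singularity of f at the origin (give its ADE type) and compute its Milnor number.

Type D_4, Milnor number mu = 4.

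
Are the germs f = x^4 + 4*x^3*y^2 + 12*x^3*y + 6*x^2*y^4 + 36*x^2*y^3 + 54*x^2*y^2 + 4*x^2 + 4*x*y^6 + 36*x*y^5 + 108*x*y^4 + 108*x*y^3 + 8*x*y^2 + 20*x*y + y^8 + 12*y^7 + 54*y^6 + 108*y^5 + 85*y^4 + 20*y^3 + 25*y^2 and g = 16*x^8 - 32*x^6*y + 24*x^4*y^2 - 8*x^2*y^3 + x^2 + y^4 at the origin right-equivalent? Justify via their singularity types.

The Hessian of f at 0 has rank 1. Corank 1: A-series; mu = 3 gives A_3. The Hessian of g at 0 has rank 1. Corank 1: A-series; mu = 3 gives A_3. Both have type A_3, hence right-equivalent.

Yes.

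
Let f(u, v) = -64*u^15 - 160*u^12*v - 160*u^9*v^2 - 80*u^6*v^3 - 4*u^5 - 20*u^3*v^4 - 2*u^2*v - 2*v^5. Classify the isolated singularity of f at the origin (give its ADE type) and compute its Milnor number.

Type D6, Milnor number mu = 6.

The Hessian of f at 0 is [[0, 0], [0, 0]] with rank 0, so corank 2. A Groebner basis of the Jacobian ideal J(f) in C{u,v} is {u^2/5 + v^4, u^3, u*v}; counting standard monomials gives mu = 6. Corank 2; j^3 = -2*u^2*v has shape L^2 M (L != M), so D-series; mu = 6 gives D_6.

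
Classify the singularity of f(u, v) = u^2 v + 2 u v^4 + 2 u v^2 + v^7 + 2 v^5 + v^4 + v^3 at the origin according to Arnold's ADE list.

The Hessian of f at 0 is [[0, 0], [0, 0]] with rank 0, so corank 2. A Groebner basis of the Jacobian ideal J(f) in C{u,v} is {u^3 - u^2/4 + v^2/4, u^2/4 + v^3 - v^2/4, u*v + v^2}; counting standard monomials gives mu = 5. Corank 2; j^3 = v*(u + v)^2 has shape L^2 M (L != M), so D-series; mu = 5 gives D_5.

D_{5}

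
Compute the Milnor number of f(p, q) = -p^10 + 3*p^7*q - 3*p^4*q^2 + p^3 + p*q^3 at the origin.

7

The Hessian of f at 0 has rank 0. Corank 2; j^3 = p^3 is a perfect cube, so E-series; the 4-jet and mu = 7 give E_7.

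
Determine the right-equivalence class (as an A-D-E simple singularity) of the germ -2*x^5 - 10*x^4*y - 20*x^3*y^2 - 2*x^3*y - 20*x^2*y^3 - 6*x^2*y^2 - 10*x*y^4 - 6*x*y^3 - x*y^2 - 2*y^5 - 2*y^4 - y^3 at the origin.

D6

The Hessian of f at 0 is [[0, 0], [0, 0]] with rank 0, so corank 2. A Groebner basis of the Jacobian ideal J(f) in C{x,y} is {x^3 + x*y + 7*y^2/4, x^2*y - y^2/4, x*y^2, y^3}; counting standard monomials gives mu = 6. Corank 2; j^3 = -y^2*(x + y) has shape L^2 M (L != M), so D-series; mu = 6 gives D_6.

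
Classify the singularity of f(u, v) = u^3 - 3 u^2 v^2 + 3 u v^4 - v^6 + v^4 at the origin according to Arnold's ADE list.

The Hessian of f at 0 has rank 0. Corank 2; j^3 = u^3 is a perfect cube, so E-series; the 4-jet and mu = 6 give E_6.

E6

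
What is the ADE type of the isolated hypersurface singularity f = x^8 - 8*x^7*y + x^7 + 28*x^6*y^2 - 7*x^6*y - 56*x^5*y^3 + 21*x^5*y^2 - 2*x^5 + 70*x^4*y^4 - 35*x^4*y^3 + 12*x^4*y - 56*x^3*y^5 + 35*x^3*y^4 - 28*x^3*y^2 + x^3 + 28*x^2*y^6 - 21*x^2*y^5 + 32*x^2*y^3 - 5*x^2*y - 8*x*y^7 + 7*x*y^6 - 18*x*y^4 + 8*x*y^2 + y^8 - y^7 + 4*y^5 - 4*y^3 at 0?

The Hessian of f at 0 has rank 0. Corank 2; j^3 = (x - 2*y)^2*(x - y) has shape L^2 M (L != M), so D-series; mu = 9 gives D_9.

D9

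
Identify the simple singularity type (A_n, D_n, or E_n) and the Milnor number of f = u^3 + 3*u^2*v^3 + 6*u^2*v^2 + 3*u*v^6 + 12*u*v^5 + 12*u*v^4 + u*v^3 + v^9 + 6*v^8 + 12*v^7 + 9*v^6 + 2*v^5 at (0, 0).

The Hessian of f at 0 is [[0, 0], [0, 0]] with rank 0, so corank 2. A Groebner basis of the Jacobian ideal J(f) in C{u,v} is {-u^2/4 + v^4 - v^3/12, u^3, u^2*v + u^2/12 + v^3/36, u^2/2 + u*v^2 + v^3/6}; counting standard monomials gives mu = 7. Corank 2; j^3 = u^3 is a perfect cube, so E-series; the 4-jet and mu = 7 give E_7.

Type E_{7}, Milnor number mu = 7.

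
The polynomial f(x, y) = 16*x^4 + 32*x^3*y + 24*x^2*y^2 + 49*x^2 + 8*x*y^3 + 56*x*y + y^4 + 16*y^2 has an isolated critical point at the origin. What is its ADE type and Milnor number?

Type A3, Milnor number mu = 3.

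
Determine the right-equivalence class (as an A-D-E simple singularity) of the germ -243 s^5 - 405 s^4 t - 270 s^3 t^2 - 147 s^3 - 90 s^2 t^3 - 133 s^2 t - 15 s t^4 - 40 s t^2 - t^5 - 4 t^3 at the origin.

D_6

The Hessian of f at 0 has rank 0. Corank 2; j^3 = -(3*s + t)*(7*s + 2*t)^2 has shape L^2 M (L != M), so D-series; mu = 6 gives D_6.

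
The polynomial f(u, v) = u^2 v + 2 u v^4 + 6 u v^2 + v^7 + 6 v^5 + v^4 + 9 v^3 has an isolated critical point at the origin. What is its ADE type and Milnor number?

Type D5, Milnor number mu = 5.

The Hessian of f at 0 is [[0, 0], [0, 0]] with rank 0, so corank 2. A Groebner basis of the Jacobian ideal J(f) in C{u,v} is {u^3 - 27*u^2/4 + 243*v^2/4, u^2/4 + v^3 - 9*v^2/4, u*v + 3*v^2}; counting standard monomials gives mu = 5. Corank 2; j^3 = v*(u + 3*v)^2 has shape L^2 M (L != M), so D-series; mu = 5 gives D_5.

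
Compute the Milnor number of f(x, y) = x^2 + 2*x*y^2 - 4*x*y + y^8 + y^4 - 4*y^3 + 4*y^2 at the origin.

7

The Hessian of f at 0 has rank 1. Corank 1: A-series; mu = 7 gives A_7.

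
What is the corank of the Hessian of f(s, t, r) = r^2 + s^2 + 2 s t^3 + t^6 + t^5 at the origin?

The Hessian at 0 is [[2, 0, 0], [0, 0, 0], [0, 0, 2]] of rank 2; hence corank 1.

1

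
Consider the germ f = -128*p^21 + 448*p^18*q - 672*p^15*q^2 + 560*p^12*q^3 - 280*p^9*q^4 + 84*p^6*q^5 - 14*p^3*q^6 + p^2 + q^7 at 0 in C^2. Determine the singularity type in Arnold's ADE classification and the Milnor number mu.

Type A6, Milnor number mu = 6.

The Hessian of f at 0 has rank 1. Corank 1: A-series; mu = 6 gives A_6.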